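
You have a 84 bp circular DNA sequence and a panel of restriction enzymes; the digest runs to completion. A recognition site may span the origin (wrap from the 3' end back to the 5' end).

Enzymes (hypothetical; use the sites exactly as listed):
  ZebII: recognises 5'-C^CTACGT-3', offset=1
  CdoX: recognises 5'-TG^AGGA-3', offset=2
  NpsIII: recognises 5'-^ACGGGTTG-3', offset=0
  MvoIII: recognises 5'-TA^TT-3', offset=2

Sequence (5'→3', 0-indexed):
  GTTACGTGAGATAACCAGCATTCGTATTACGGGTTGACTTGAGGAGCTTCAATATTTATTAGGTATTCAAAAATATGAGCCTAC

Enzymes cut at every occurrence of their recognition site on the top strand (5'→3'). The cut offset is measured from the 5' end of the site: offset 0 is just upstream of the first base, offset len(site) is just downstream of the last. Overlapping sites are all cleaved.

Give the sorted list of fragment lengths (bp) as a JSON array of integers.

Per-enzyme occurrences:
  ZebII CCTACGT/1: at [79] ⇒ [80]
  CdoX TGAGGA/2: at [39] ⇒ [41]
  NpsIII ACGGGTTG/0: at [28] ⇒ [28]
  MvoIII TATT/2: at [24, 52, 56, 63] ⇒ [26, 54, 58, 65]

All cut coordinates (distinct, sorted): [26, 28, 41, 54, 58, 65, 80]

Fragments:
  26→28: 2 bp
  28→41: 13 bp
  41→54: 13 bp
  54→58: 4 bp
  58→65: 7 bp
  65→80: 15 bp
  80→26 (wrap): 84-80+26 = 30 bp

[2,4,7,13,13,15,30]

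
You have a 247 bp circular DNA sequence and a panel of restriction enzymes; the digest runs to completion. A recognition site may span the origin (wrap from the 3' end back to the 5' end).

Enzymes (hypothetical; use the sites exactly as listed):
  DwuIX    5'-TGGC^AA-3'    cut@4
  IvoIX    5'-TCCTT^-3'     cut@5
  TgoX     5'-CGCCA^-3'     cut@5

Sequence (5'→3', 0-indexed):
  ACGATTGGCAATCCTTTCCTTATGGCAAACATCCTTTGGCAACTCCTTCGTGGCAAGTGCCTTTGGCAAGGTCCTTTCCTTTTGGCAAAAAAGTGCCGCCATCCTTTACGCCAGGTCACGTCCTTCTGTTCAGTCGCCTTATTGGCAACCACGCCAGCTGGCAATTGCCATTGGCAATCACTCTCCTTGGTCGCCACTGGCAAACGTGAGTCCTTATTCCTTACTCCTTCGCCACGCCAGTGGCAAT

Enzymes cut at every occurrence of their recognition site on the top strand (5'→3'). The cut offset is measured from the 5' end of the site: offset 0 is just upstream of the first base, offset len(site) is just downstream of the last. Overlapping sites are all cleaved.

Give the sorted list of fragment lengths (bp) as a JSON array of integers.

[4,5,5,5,5,5,5,5,5,5,6,6,7,7,7,7,8,8,9,10,10,12,12,13,13,13,14,15,21]

Scan for sites:
  DwuIX (TGGCAA, off=4): starts [5, 22, 36, 50, 63, 82, 142, 158, 171, 197, 240] → cuts [9, 26, 40, 54, 67, 86, 146, 162, 175, 201, 244]
  IvoIX (TCCTT, off=5): starts [11, 16, 31, 43, 71, 76, 101, 120, 183, 210, 217, 224] → cuts [16, 21, 36, 48, 76, 81, 106, 125, 188, 215, 222, 229]
  TgoX (CGCCA, off=5): starts [96, 108, 151, 191, 229, 234] → cuts [101, 113, 156, 196, 234, 239]

All cut coordinates (distinct, sorted): [9, 16, 21, 26, 36, 40, 48, 54, 67, 76, 81, 86, 101, 106, 113, 125, 146, 156, 162, 175, 188, 196, 201, 215, 222, 229, 234, 239, 244]

Fragment lengths:
  9→16: 7 bp
  16→21: 5 bp
  21→26: 5 bp
  26→36: 10 bp
  36→40: 4 bp
  40→48: 8 bp
  48→54: 6 bp
  54→67: 13 bp
  67→76: 9 bp
  76→81: 5 bp
  81→86: 5 bp
  86→101: 15 bp
  101→106: 5 bp
  106→113: 7 bp
  113→125: 12 bp
  125→146: 21 bp
  146→156: 10 bp
  156→162: 6 bp
  162→175: 13 bp
  175→188: 13 bp
  188→196: 8 bp
  196→201: 5 bp
  201→215: 14 bp
  215→222: 7 bp
  222→229: 7 bp
  229→234: 5 bp
  234→239: 5 bp
  239→244: 5 bp
  244→9 (wrap): 247-244+9 = 12 bp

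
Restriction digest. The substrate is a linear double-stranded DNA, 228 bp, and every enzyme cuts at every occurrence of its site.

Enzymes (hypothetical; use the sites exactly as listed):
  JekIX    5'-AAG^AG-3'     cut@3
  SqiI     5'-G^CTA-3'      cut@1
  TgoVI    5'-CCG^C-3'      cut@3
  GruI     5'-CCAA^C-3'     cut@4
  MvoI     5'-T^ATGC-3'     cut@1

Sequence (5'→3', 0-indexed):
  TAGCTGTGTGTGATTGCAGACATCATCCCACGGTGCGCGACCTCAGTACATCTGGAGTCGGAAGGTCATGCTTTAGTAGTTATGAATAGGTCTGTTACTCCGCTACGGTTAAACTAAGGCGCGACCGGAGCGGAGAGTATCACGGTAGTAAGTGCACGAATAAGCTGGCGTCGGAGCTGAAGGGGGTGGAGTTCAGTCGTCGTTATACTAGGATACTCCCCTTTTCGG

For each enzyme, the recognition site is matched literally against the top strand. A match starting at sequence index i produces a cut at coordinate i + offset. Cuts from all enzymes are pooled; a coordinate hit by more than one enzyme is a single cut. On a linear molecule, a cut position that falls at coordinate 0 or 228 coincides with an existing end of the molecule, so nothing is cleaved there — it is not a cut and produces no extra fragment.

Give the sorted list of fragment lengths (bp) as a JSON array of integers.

Scan for sites:
  JekIX (AAGAG, off=3): no sites
  SqiI GCTA/1: at [101] ⇒ [102]
  TgoVI CCGC/3: at [99] ⇒ [102]
  GruI (CCAAC, off=4): no sites
  MvoI (TATGC, off=1): no sites

Pooled cuts: [102]

Fragment lengths:
  [0,102): 102 bp
  [102,228): 126 bp

[102,126]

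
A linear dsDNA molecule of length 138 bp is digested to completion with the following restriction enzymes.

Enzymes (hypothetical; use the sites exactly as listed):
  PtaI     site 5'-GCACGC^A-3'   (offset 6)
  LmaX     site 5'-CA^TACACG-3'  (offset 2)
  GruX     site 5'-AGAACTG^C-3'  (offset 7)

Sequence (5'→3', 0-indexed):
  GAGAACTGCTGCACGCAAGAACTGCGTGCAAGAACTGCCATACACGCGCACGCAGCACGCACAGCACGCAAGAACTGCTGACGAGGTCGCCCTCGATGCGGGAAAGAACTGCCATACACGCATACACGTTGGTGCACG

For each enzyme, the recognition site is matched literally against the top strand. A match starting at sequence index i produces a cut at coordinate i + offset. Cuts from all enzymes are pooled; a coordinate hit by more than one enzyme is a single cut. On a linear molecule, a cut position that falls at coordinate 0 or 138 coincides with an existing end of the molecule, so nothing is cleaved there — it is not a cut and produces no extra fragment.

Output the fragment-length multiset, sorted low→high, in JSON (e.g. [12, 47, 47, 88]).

Per-enzyme occurrences:
  PtaI (GCACGCA, off=6): starts [10, 47, 54, 63] → cuts [16, 53, 60, 69]
  LmaX (CATACACG, off=2): starts [38, 112, 120] → cuts [40, 114, 122]
  GruX (AGAACTGC, off=7): starts [1, 17, 30, 70, 104] → cuts [8, 24, 37, 77, 111]

Pooled cuts: [8, 16, 24, 37, 40, 53, 60, 69, 77, 111, 114, 122]

Fragment lengths:
  [0,8): 8 bp
  [8,16): 8 bp
  [16,24): 8 bp
  [24,37): 13 bp
  [37,40): 3 bp
  [40,53): 13 bp
  [53,60): 7 bp
  [60,69): 9 bp
  [69,77): 8 bp
  [77,111): 34 bp
  [111,114): 3 bp
  [114,122): 8 bp
  [122,138): 16 bp

[3,3,7,8,8,8,8,8,9,13,13,16,34]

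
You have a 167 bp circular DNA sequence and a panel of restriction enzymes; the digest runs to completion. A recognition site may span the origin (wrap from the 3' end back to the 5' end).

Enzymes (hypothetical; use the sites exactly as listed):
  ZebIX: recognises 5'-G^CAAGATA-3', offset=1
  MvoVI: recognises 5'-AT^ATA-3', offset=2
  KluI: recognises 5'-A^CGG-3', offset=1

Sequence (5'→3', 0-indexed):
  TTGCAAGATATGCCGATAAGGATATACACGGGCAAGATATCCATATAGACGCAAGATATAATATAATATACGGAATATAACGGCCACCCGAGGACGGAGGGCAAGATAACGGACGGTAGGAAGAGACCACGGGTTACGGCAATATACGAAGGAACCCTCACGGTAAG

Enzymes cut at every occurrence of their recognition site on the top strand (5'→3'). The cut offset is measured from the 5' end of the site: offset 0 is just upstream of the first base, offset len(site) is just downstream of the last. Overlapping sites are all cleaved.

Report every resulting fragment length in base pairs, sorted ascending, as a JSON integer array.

Per-enzyme occurrences:
  ZebIX (GCAAGATA, off=1): starts [2, 31, 50, 100] → cuts [3, 32, 51, 101]
  MvoVI (ATATA, off=2): starts [21, 42, 55, 60, 65, 74, 141] → cuts [23, 44, 57, 62, 67, 76, 143]
  KluI (ACGG, off=1): starts [27, 69, 79, 93, 108, 112, 128, 135, 159] → cuts [28, 70, 80, 94, 109, 113, 129, 136, 160]

All cut coordinates (distinct, sorted): [3, 23, 28, 32, 44, 51, 57, 62, 67, 70, 76, 80, 94, 101, 109, 113, 129, 136, 143, 160]

Fragment lengths:
  3→23: 20 bp
  23→28: 5 bp
  28→32: 4 bp
  32→44: 12 bp
  44→51: 7 bp
  51→57: 6 bp
  57→62: 5 bp
  62→67: 5 bp
  67→70: 3 bp
  70→76: 6 bp
  76→80: 4 bp
  80→94: 14 bp
  94→101: 7 bp
  101→109: 8 bp
  109→113: 4 bp
  113→129: 16 bp
  129→136: 7 bp
  136→143: 7 bp
  143→160: 17 bp
  160→3 (wrap): 167-160+3 = 10 bp

[3,4,4,4,5,5,5,6,6,7,7,7,7,8,10,12,14,16,17,20]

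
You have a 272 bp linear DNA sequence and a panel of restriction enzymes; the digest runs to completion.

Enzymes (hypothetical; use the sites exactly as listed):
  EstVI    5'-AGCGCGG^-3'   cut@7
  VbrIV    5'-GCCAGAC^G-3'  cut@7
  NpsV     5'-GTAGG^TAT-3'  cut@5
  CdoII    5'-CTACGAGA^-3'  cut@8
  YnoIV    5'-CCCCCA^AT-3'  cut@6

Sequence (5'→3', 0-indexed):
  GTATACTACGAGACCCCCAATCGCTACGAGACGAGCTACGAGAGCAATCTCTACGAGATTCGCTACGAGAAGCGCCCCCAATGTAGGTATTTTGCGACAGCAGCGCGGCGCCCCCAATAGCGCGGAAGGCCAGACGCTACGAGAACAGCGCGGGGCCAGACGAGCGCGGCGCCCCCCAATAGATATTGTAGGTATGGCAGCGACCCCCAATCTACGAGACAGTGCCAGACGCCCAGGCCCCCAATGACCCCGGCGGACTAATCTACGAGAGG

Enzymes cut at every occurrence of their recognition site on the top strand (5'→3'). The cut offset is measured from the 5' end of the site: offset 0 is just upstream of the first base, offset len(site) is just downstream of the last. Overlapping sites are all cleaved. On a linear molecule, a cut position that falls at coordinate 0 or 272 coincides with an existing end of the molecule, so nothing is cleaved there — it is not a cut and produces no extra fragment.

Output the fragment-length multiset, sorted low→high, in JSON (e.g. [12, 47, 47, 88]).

Site scan:
  EstVI (AGCGCGG, off=7): starts [101, 118, 146, 162] → cuts [108, 125, 153, 169]
  VbrIV (GCCAGACG, off=7): starts [128, 154, 223] → cuts [135, 161, 230]
  NpsV (GTAGGTAT, off=5): starts [82, 187] → cuts [87, 192]
  CdoII (CTACGAGA, off=8): starts [5, 23, 35, 50, 62, 136, 211, 262] → cuts [13, 31, 43, 58, 70, 144, 219, 270]
  YnoIV (CCCCCAAT, off=6): starts [13, 74, 110, 172, 203, 237] → cuts [19, 80, 116, 178, 209, 243]

All cut coordinates (distinct, sorted): [13, 19, 31, 43, 58, 70, 80, 87, 108, 116, 125, 135, 144, 153, 161, 169, 178, 192, 209, 219, 230, 243, 270]

Fragment lengths:
  [0,13): 13 bp
  [13,19): 6 bp
  [19,31): 12 bp
  [31,43): 12 bp
  [43,58): 15 bp
  [58,70): 12 bp
  [70,80): 10 bp
  [80,87): 7 bp
  [87,108): 21 bp
  [108,116): 8 bp
  [116,125): 9 bp
  [125,135): 10 bp
  [135,144): 9 bp
  [144,153): 9 bp
  [153,161): 8 bp
  [161,169): 8 bp
  [169,178): 9 bp
  [178,192): 14 bp
  [192,209): 17 bp
  [209,219): 10 bp
  [219,230): 11 bp
  [230,243): 13 bp
  [243,270): 27 bp
  [270,272): 2 bp

[2,6,7,8,8,8,9,9,9,9,10,10,10,11,12,12,12,13,13,14,15,17,21,27]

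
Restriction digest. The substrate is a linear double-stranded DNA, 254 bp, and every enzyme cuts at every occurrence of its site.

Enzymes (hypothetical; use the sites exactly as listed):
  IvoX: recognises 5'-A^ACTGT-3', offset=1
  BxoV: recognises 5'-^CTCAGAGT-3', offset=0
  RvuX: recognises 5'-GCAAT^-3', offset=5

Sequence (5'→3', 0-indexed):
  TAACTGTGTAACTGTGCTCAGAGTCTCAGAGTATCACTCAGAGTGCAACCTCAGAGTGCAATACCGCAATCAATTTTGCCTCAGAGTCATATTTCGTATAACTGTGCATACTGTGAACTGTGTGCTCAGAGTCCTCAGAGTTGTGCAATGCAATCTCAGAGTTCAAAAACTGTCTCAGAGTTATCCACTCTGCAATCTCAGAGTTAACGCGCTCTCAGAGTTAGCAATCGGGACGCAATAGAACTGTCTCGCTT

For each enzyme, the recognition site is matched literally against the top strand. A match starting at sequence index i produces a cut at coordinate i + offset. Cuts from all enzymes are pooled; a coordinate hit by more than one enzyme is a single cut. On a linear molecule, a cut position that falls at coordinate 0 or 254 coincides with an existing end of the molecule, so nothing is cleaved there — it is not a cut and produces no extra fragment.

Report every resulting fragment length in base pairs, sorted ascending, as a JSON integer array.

Scan for sites:
  IvoX (AACTGT, off=1): starts [1, 9, 99, 115, 167, 241] → cuts [2, 10, 100, 116, 168, 242]
  BxoV (CTCAGAGT, off=0): starts [16, 24, 36, 49, 79, 124, 133, 154, 173, 196, 213] → cuts [16, 24, 36, 49, 79, 124, 133, 154, 173, 196, 213]
  RvuX (GCAAT, off=5): starts [57, 65, 144, 149, 191, 223, 234] → cuts [62, 70, 149, 154, 196, 228, 239]

Pooled cuts: [2, 10, 16, 24, 36, 49, 62, 70, 79, 100, 116, 124, 133, 149, 154, 168, 173, 196, 213, 228, 239, 242]

Fragment lengths:
  [0,2): 2 bp
  [2,10): 8 bp
  [10,16): 6 bp
  [16,24): 8 bp
  [24,36): 12 bp
  [36,49): 13 bp
  [49,62): 13 bp
  [62,70): 8 bp
  [70,79): 9 bp
  [79,100): 21 bp
  [100,116): 16 bp
  [116,124): 8 bp
  [124,133): 9 bp
  [133,149): 16 bp
  [149,154): 5 bp
  [154,168): 14 bp
  [168,173): 5 bp
  [173,196): 23 bp
  [196,213): 17 bp
  [213,228): 15 bp
  [228,239): 11 bp
  [239,242): 3 bp
  [242,254): 12 bp

[2,3,5,5,6,8,8,8,8,9,9,11,12,12,13,13,14,15,16,16,17,21,23]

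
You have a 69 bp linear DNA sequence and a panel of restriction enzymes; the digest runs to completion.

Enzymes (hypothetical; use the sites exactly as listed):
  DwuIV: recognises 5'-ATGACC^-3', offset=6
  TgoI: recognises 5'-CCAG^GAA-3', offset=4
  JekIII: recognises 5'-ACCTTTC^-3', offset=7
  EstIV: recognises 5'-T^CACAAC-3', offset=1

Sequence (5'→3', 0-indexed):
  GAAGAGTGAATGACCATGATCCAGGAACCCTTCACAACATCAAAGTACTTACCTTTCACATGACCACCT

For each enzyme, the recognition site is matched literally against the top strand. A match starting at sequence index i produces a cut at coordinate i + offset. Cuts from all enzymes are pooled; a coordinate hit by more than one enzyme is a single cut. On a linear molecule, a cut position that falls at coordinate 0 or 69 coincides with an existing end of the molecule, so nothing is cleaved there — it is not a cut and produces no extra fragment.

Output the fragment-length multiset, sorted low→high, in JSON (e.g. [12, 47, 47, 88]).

[4,8,8,9,15,25]

Scan for sites:
  DwuIV ATGACC/6: at [9, 59] ⇒ [15, 65]
  TgoI CCAGGAA/4: at [20] ⇒ [24]
  JekIII ACCTTTC/7: at [50] ⇒ [57]
  EstIV TCACAAC/1: at [31] ⇒ [32]

Pooled cuts: [15, 24, 32, 57, 65]

Fragment lengths:
  [0,15): 15 bp
  [15,24): 9 bp
  [24,32): 8 bp
  [32,57): 25 bp
  [57,65): 8 bp
  [65,69): 4 bp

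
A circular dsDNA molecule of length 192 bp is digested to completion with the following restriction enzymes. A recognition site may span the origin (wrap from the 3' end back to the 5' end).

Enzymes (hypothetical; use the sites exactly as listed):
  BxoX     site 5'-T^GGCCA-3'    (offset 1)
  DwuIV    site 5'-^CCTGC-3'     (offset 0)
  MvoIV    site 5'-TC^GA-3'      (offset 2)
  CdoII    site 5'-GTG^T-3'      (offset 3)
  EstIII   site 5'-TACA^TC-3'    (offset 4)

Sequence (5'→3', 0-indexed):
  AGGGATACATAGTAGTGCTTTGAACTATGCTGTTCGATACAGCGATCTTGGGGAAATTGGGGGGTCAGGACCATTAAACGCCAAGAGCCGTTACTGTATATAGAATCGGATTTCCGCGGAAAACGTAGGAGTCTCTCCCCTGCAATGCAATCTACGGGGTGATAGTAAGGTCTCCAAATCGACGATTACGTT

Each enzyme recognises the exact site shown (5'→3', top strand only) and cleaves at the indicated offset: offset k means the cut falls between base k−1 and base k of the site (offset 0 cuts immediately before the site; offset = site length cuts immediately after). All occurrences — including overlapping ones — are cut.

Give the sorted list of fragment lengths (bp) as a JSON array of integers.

Site scan:
  BxoX (TGGCCA, off=1): no sites
  DwuIV CCTGC/0: at [138] ⇒ [138]
  MvoIV TCGA/2: at [33, 178] ⇒ [35, 180]
  CdoII (GTGT, off=3): no sites
  EstIII (TACATC, off=4): no sites

Pooled cuts: [35, 138, 180]

Fragment lengths:
  35→138: 103 bp
  138→180: 42 bp
  180→35 (wrap): 192-180+35 = 47 bp

[42,47,103]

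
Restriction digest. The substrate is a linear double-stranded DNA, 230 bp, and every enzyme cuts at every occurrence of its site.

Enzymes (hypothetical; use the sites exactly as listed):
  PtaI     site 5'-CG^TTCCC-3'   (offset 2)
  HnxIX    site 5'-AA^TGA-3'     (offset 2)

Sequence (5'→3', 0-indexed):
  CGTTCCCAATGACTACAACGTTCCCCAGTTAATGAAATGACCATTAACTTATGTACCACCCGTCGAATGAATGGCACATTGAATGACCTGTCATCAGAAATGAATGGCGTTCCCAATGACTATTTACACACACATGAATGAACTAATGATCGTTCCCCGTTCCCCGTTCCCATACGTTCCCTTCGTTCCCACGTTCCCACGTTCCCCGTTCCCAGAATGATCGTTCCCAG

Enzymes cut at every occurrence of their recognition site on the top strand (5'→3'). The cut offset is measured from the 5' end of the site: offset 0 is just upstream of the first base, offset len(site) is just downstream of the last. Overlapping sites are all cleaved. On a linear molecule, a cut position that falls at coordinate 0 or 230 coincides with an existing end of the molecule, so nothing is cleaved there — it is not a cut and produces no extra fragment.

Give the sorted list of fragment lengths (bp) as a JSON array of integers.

[2,5,6,6,7,7,7,7,7,7,8,8,8,9,9,9,10,11,12,16,17,22,30]

Site scan:
  PtaI (CGTTCCC, off=2): starts [0, 18, 107, 150, 157, 164, 174, 183, 191, 199, 206, 221] → cuts [2, 20, 109, 152, 159, 166, 176, 185, 193, 201, 208, 223]
  HnxIX (AATGA, off=2): starts [7, 30, 35, 65, 81, 98, 114, 136, 144, 215] → cuts [9, 32, 37, 67, 83, 100, 116, 138, 146, 217]

All cut coordinates (distinct, sorted): [2, 9, 20, 32, 37, 67, 83, 100, 109, 116, 138, 146, 152, 159, 166, 176, 185, 193, 201, 208, 217, 223]

Fragments:
  [0,2): 2 bp
  [2,9): 7 bp
  [9,20): 11 bp
  [20,32): 12 bp
  [32,37): 5 bp
  [37,67): 30 bp
  [67,83): 16 bp
  [83,100): 17 bp
  [100,109): 9 bp
  [109,116): 7 bp
  [116,138): 22 bp
  [138,146): 8 bp
  [146,152): 6 bp
  [152,159): 7 bp
  [159,166): 7 bp
  [166,176): 10 bp
  [176,185): 9 bp
  [185,193): 8 bp
  [193,201): 8 bp
  [201,208): 7 bp
  [208,217): 9 bp
  [217,223): 6 bp
  [223,230): 7 bp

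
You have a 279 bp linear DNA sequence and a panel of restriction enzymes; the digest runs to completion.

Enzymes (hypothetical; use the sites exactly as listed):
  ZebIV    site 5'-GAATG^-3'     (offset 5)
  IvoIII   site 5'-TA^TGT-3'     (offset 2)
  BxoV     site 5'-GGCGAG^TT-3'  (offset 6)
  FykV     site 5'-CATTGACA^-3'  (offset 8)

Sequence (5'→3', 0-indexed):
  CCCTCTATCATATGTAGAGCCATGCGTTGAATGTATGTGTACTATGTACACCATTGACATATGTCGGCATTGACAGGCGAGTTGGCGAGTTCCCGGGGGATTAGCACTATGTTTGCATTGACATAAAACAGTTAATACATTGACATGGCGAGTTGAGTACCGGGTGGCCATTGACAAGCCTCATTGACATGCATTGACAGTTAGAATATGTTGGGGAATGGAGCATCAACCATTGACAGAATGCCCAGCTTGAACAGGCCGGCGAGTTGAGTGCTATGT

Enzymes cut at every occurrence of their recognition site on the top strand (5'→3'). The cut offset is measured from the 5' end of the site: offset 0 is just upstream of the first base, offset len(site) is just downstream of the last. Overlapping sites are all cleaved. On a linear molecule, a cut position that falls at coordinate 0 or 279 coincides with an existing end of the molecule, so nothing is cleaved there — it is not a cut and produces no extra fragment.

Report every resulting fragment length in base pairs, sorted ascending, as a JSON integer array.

Scan for sites:
  ZebIV (GAATG, off=5): starts [28, 215, 238] → cuts [33, 220, 243]
  IvoIII (TATGT, off=2): starts [10, 33, 42, 59, 107, 206, 274] → cuts [12, 35, 44, 61, 109, 208, 276]
  BxoV (GGCGAGTT, off=6): starts [75, 83, 146, 260] → cuts [81, 89, 152, 266]
  FykV (CATTGACA, off=8): starts [51, 67, 115, 137, 168, 181, 191, 230] → cuts [59, 75, 123, 145, 176, 189, 199, 238]

All cut coordinates (distinct, sorted): [12, 33, 35, 44, 59, 61, 75, 81, 89, 109, 123, 145, 152, 176, 189, 199, 208, 220, 238, 243, 266, 276]

Fragments:
  [0,12): 12 bp
  [12,33): 21 bp
  [33,35): 2 bp
  [35,44): 9 bp
  [44,59): 15 bp
  [59,61): 2 bp
  [61,75): 14 bp
  [75,81): 6 bp
  [81,89): 8 bp
  [89,109): 20 bp
  [109,123): 14 bp
  [123,145): 22 bp
  [145,152): 7 bp
  [152,176): 24 bp
  [176,189): 13 bp
  [189,199): 10 bp
  [199,208): 9 bp
  [208,220): 12 bp
  [220,238): 18 bp
  [238,243): 5 bp
  [243,266): 23 bp
  [266,276): 10 bp
  [276,279): 3 bp

[2,2,3,5,6,7,8,9,9,10,10,12,12,13,14,14,15,18,20,21,22,23,24]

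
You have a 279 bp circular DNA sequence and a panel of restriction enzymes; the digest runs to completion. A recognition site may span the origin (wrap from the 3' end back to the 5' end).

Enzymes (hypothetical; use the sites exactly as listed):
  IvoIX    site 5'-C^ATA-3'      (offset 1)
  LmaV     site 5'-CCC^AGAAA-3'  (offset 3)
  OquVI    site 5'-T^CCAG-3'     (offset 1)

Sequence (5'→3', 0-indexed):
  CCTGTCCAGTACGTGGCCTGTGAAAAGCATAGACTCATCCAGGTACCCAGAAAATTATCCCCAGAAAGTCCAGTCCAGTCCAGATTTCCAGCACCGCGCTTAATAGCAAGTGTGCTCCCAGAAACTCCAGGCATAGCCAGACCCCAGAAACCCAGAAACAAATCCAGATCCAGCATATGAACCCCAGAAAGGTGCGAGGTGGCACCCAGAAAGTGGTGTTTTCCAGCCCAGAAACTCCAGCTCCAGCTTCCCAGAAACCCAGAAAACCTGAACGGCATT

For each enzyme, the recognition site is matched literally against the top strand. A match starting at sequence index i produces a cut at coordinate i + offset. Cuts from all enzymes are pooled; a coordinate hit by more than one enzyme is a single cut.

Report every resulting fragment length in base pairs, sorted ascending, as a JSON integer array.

Site scan:
  IvoIX (CATA, off=1): starts [27, 131, 173] → cuts [28, 132, 174]
  LmaV (CCCAGAAA, off=3): starts [45, 59, 116, 142, 150, 182, 204, 226, 249, 257] → cuts [48, 62, 119, 145, 153, 185, 207, 229, 252, 260]
  OquVI (TCCAG, off=1): starts [4, 37, 68, 73, 78, 86, 125, 162, 168, 221, 235, 241] → cuts [5, 38, 69, 74, 79, 87, 126, 163, 169, 222, 236, 242]

Pooled cuts: [5, 28, 38, 48, 62, 69, 74, 79, 87, 119, 126, 132, 145, 153, 163, 169, 174, 185, 207, 222, 229, 236, 242, 252, 260]

Fragments:
  5→28: 23 bp
  28→38: 10 bp
  38→48: 10 bp
  48→62: 14 bp
  62→69: 7 bp
  69→74: 5 bp
  74→79: 5 bp
  79→87: 8 bp
  87→119: 32 bp
  119→126: 7 bp
  126→132: 6 bp
  132→145: 13 bp
  145→153: 8 bp
  153→163: 10 bp
  163→169: 6 bp
  169→174: 5 bp
  174→185: 11 bp
  185→207: 22 bp
  207→222: 15 bp
  222→229: 7 bp
  229→236: 7 bp
  236→242: 6 bp
  242→252: 10 bp
  252→260: 8 bp
  260→5 (wrap): 279-260+5 = 24 bp

[5,5,5,6,6,6,7,7,7,7,8,8,8,10,10,10,10,11,13,14,15,22,23,24,32]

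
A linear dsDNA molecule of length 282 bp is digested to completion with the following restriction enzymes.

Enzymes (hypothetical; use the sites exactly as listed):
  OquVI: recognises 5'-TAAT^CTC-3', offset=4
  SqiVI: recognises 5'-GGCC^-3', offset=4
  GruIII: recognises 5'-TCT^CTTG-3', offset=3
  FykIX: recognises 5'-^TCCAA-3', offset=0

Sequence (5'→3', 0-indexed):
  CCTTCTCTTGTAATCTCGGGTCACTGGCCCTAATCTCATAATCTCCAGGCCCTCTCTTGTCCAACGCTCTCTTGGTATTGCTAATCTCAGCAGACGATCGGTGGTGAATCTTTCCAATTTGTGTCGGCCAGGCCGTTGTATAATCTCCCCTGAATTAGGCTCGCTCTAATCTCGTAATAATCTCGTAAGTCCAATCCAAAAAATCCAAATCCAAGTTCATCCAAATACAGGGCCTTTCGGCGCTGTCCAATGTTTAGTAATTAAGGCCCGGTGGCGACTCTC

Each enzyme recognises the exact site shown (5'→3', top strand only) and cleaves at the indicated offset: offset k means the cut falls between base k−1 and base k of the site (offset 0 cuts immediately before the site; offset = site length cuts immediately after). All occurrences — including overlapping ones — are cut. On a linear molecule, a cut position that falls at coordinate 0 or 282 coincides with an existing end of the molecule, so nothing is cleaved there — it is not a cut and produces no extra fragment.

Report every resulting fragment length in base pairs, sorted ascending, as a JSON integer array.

[4,4,5,5,5,6,6,8,8,8,9,9,10,10,11,11,11,14,15,15,15,17,23,26,27]

Scan for sites:
  OquVI TAATCTC/4: at [10, 30, 38, 81, 140, 166, 177] ⇒ [14, 34, 42, 85, 144, 170, 181]
  SqiVI GGCC/4: at [25, 47, 125, 130, 230, 264] ⇒ [29, 51, 129, 134, 234, 268]
  GruIII TCTCTTG/3: at [3, 52, 67] ⇒ [6, 55, 70]
  FykIX TCCAA/0: at [59, 112, 189, 194, 203, 209, 219, 245] ⇒ [59, 112, 189, 194, 203, 209, 219, 245]

Pooled cuts: [6, 14, 29, 34, 42, 51, 55, 59, 70, 85, 112, 129, 134, 144, 170, 181, 189, 194, 203, 209, 219, 234, 245, 268]

Fragment lengths:
  [0,6): 6 bp
  [6,14): 8 bp
  [14,29): 15 bp
  [29,34): 5 bp
  [34,42): 8 bp
  [42,51): 9 bp
  [51,55): 4 bp
  [55,59): 4 bp
  [59,70): 11 bp
  [70,85): 15 bp
  [85,112): 27 bp
  [112,129): 17 bp
  [129,134): 5 bp
  [134,144): 10 bp
  [144,170): 26 bp
  [170,181): 11 bp
  [181,189): 8 bp
  [189,194): 5 bp
  [194,203): 9 bp
  [203,209): 6 bp
  [209,219): 10 bp
  [219,234): 15 bp
  [234,245): 11 bp
  [245,268): 23 bp
  [268,282): 14 bp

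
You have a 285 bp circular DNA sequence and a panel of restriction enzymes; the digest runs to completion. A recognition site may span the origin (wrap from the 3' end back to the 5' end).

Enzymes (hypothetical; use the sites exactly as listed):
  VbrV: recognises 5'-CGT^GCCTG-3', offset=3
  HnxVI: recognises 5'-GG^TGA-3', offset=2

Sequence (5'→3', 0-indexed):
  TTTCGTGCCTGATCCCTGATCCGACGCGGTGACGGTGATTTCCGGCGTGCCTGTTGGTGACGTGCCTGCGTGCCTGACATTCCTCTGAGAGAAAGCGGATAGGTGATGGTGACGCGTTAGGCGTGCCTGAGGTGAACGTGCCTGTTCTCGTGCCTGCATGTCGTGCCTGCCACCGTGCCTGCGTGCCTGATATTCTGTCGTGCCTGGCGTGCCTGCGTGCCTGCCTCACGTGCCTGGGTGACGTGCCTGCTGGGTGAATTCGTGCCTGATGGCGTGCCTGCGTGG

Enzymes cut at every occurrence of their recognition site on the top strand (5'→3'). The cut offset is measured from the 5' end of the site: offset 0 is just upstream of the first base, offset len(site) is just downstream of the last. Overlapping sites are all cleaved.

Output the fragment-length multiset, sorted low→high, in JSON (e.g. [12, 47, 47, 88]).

Per-enzyme occurrences:
  VbrV CGTGCCTG/3: at [3, 45, 60, 68, 121, 136, 148, 161, 173, 181, 198, 207, 215, 228, 241, 260, 272] ⇒ [6, 48, 63, 71, 124, 139, 151, 164, 176, 184, 201, 210, 218, 231, 244, 263, 275]
  HnxVI GGTGA/2: at [27, 33, 55, 101, 107, 130, 236, 252] ⇒ [29, 35, 57, 103, 109, 132, 238, 254]

All cut coordinates (distinct, sorted): [6, 29, 35, 48, 57, 63, 71, 103, 109, 124, 132, 139, 151, 164, 176, 184, 201, 210, 218, 231, 238, 244, 254, 263, 275]

Fragment lengths:
  6→29: 23 bp
  29→35: 6 bp
  35→48: 13 bp
  48→57: 9 bp
  57→63: 6 bp
  63→71: 8 bp
  71→103: 32 bp
  103→109: 6 bp
  109→124: 15 bp
  124→132: 8 bp
  132→139: 7 bp
  139→151: 12 bp
  151→164: 13 bp
  164→176: 12 bp
  176→184: 8 bp
  184→201: 17 bp
  201→210: 9 bp
  210→218: 8 bp
  218→231: 13 bp
  231→238: 7 bp
  238→244: 6 bp
  244→254: 10 bp
  254→263: 9 bp
  263→275: 12 bp
  275→6 (wrap): 285-275+6 = 16 bp

[6,6,6,6,7,7,8,8,8,8,9,9,9,10,12,12,12,13,13,13,15,16,17,23,32]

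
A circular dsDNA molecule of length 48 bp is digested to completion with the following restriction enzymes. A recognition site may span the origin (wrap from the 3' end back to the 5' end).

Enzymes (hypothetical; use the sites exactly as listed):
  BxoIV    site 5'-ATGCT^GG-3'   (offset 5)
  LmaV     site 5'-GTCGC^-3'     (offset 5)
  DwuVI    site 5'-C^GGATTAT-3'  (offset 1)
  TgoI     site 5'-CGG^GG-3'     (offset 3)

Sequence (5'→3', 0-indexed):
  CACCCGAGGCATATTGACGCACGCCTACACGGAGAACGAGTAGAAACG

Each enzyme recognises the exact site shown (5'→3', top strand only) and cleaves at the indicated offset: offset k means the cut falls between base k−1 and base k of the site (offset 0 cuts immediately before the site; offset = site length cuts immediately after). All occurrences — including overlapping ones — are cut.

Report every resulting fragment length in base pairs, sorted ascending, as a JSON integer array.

Scan for sites:
  BxoIV (ATGCTGG, off=5): no sites
  LmaV (GTCGC, off=5): no sites
  DwuVI (CGGATTAT, off=1): no sites
  TgoI (CGGGG, off=3): no sites

All cut coordinates (distinct, sorted): ∅

Fragment lengths:
  no cuts → one circular fragment of 48 bp

[48]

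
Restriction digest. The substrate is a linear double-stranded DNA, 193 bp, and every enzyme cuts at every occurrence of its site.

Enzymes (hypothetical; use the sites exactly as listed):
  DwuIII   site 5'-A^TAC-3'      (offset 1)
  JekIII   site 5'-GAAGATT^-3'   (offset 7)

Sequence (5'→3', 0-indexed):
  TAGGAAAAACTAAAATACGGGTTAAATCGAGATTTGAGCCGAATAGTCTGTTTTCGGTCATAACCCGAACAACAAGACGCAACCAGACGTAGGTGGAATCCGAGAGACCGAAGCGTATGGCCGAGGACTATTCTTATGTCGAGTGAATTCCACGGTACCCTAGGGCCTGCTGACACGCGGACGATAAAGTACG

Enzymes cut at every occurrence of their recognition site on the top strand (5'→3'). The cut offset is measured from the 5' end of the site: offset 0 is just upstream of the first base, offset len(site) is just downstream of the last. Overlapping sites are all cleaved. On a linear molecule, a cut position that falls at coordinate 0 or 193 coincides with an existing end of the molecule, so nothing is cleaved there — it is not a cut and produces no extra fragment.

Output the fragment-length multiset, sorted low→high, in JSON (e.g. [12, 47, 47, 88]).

Per-enzyme occurrences:
  DwuIII ATAC/1: at [14] ⇒ [15]
  JekIII (GAAGATT, off=7): no sites

Pooled cuts: [15]

Fragment lengths:
  [0,15): 15 bp
  [15,193): 178 bp

[15,178]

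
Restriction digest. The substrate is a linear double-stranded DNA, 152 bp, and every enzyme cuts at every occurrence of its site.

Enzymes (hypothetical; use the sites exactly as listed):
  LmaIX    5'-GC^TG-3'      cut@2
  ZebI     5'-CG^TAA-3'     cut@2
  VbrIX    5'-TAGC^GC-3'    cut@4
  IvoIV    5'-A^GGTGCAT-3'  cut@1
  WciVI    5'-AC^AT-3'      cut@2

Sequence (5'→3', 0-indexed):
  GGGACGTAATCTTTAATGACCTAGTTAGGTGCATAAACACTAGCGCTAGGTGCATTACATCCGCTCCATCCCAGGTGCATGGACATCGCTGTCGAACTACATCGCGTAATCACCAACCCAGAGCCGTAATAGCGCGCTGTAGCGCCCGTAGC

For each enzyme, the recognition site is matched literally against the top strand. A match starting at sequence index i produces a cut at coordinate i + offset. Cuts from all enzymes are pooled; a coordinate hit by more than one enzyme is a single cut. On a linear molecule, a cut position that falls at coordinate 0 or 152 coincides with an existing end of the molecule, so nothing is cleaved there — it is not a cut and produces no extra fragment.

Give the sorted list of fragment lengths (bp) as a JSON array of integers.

Site scan:
  LmaIX (GCTG, off=2): starts [87, 135] → cuts [89, 137]
  ZebI (CGTAA, off=2): starts [4, 104, 124] → cuts [6, 106, 126]
  VbrIX (TAGCGC, off=4): starts [40, 129, 139] → cuts [44, 133, 143]
  IvoIV (AGGTGCAT, off=1): starts [26, 47, 72] → cuts [27, 48, 73]
  WciVI (ACAT, off=2): starts [56, 82, 98] → cuts [58, 84, 100]

All cut coordinates (distinct, sorted): [6, 27, 44, 48, 58, 73, 84, 89, 100, 106, 126, 133, 137, 143]

Fragments:
  [0,6): 6 bp
  [6,27): 21 bp
  [27,44): 17 bp
  [44,48): 4 bp
  [48,58): 10 bp
  [58,73): 15 bp
  [73,84): 11 bp
  [84,89): 5 bp
  [89,100): 11 bp
  [100,106): 6 bp
  [106,126): 20 bp
  [126,133): 7 bp
  [133,137): 4 bp
  [137,143): 6 bp
  [143,152): 9 bp

[4,4,5,6,6,6,7,9,10,11,11,15,17,20,21]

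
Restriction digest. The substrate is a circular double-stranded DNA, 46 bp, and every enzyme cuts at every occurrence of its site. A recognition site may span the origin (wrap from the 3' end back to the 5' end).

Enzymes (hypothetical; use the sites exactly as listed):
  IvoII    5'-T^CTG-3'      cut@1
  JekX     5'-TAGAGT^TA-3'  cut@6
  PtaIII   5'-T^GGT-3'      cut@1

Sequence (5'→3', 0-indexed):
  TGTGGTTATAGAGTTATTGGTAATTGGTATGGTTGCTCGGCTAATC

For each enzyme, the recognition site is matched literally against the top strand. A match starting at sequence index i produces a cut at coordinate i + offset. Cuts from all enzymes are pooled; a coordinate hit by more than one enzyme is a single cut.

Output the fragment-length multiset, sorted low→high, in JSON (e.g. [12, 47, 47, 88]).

[4,4,5,7,11,15]

Per-enzyme occurrences:
  IvoII TCTG/1: at [44] ⇒ [45]
  JekX TAGAGTTA/6: at [8] ⇒ [14]
  PtaIII TGGT/1: at [2, 17, 24, 29] ⇒ [3, 18, 25, 30]

All cut coordinates (distinct, sorted): [3, 14, 18, 25, 30, 45]

Fragment lengths:
  3→14: 11 bp
  14→18: 4 bp
  18→25: 7 bp
  25→30: 5 bp
  30→45: 15 bp
  45→3 (wrap): 46-45+3 = 4 bp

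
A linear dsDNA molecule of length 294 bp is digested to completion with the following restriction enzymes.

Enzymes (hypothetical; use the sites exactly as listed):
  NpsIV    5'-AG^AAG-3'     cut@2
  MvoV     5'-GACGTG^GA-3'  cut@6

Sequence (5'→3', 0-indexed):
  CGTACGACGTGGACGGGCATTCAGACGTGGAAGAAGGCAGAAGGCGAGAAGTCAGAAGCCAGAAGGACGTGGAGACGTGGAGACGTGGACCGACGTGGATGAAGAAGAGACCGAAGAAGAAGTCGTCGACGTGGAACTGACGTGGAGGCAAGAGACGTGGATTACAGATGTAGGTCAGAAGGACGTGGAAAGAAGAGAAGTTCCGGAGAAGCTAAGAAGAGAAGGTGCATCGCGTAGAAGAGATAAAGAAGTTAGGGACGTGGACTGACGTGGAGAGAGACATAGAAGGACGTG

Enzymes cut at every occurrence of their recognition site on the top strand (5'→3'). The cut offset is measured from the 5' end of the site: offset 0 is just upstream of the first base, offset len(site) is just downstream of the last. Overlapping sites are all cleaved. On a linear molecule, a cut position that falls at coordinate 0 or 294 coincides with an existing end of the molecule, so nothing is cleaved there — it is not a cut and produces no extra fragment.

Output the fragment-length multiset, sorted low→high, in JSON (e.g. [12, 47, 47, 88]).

[3,4,5,5,5,7,7,7,7,8,8,8,8,9,9,9,10,10,11,11,11,11,12,13,14,14,15,16,18,19]

Site scan:
  NpsIV (AGAAG, off=2): starts [31, 38, 46, 53, 60, 102, 114, 117, 176, 190, 195, 206, 214, 219, 235, 246, 283] → cuts [33, 40, 48, 55, 62, 104, 116, 119, 178, 192, 197, 208, 216, 221, 237, 248, 285]
  MvoV (GACGTGGA, off=6): starts [5, 23, 65, 73, 81, 91, 127, 138, 153, 181, 256, 266] → cuts [11, 29, 71, 79, 87, 97, 133, 144, 159, 187, 262, 272]

Pooled cuts: [11, 29, 33, 40, 48, 55, 62, 71, 79, 87, 97, 104, 116, 119, 133, 144, 159, 178, 187, 192, 197, 208, 216, 221, 237, 248, 262, 272, 285]

Fragments:
  [0,11): 11 bp
  [11,29): 18 bp
  [29,33): 4 bp
  [33,40): 7 bp
  [40,48): 8 bp
  [48,55): 7 bp
  [55,62): 7 bp
  [62,71): 9 bp
  [71,79): 8 bp
  [79,87): 8 bp
  [87,97): 10 bp
  [97,104): 7 bp
  [104,116): 12 bp
  [116,119): 3 bp
  [119,133): 14 bp
  [133,144): 11 bp
  [144,159): 15 bp
  [159,178): 19 bp
  [178,187): 9 bp
  [187,192): 5 bp
  [192,197): 5 bp
  [197,208): 11 bp
  [208,216): 8 bp
  [216,221): 5 bp
  [221,237): 16 bp
  [237,248): 11 bp
  [248,262): 14 bp
  [262,272): 10 bp
  [272,285): 13 bp
  [285,294): 9 bp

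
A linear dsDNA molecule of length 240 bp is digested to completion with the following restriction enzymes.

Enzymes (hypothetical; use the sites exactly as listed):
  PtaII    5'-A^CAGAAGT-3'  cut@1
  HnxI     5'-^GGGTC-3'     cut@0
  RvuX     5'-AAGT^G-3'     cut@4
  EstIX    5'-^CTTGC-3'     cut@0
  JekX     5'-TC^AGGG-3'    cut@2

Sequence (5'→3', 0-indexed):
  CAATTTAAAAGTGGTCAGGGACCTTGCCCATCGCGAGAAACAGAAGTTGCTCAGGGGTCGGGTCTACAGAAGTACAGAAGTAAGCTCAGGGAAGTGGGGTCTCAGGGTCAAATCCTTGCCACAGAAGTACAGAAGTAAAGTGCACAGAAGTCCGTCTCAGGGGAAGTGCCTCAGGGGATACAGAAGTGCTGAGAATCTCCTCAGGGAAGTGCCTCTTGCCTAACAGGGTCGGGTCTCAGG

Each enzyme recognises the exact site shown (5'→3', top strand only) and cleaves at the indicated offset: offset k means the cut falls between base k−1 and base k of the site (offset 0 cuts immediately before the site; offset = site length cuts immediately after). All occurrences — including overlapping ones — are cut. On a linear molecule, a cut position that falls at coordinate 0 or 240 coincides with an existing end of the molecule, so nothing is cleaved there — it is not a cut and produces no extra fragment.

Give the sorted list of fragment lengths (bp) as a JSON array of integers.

Site scan:
  PtaII (ACAGAAGT, off=1): starts [39, 65, 73, 120, 128, 143, 179] → cuts [40, 66, 74, 121, 129, 144, 180]
  HnxI (GGGTC, off=0): starts [54, 59, 96, 104, 225, 230] → cuts [54, 59, 96, 104, 225, 230]
  RvuX (AAGTG, off=4): starts [8, 91, 137, 163, 183, 206] → cuts [12, 95, 141, 167, 187, 210]
  EstIX (CTTGC, off=0): starts [22, 114, 214] → cuts [22, 114, 214]
  JekX (TCAGGG, off=2): starts [14, 50, 85, 101, 156, 170, 200] → cuts [16, 52, 87, 103, 158, 172, 202]

All cut coordinates (distinct, sorted): [12, 16, 22, 40, 52, 54, 59, 66, 74, 87, 95, 96, 103, 104, 114, 121, 129, 141, 144, 158, 167, 172, 180, 187, 202, 210, 214, 225, 230]

Fragment lengths:
  [0,12): 12 bp
  [12,16): 4 bp
  [16,22): 6 bp
  [22,40): 18 bp
  [40,52): 12 bp
  [52,54): 2 bp
  [54,59): 5 bp
  [59,66): 7 bp
  [66,74): 8 bp
  [74,87): 13 bp
  [87,95): 8 bp
  [95,96): 1 bp
  [96,103): 7 bp
  [103,104): 1 bp
  [104,114): 10 bp
  [114,121): 7 bp
  [121,129): 8 bp
  [129,141): 12 bp
  [141,144): 3 bp
  [144,158): 14 bp
  [158,167): 9 bp
  [167,172): 5 bp
  [172,180): 8 bp
  [180,187): 7 bp
  [187,202): 15 bp
  [202,210): 8 bp
  [210,214): 4 bp
  [214,225): 11 bp
  [225,230): 5 bp
  [230,240): 10 bp

[1,1,2,3,4,4,5,5,5,6,7,7,7,7,8,8,8,8,8,9,10,10,11,12,12,12,13,14,15,18]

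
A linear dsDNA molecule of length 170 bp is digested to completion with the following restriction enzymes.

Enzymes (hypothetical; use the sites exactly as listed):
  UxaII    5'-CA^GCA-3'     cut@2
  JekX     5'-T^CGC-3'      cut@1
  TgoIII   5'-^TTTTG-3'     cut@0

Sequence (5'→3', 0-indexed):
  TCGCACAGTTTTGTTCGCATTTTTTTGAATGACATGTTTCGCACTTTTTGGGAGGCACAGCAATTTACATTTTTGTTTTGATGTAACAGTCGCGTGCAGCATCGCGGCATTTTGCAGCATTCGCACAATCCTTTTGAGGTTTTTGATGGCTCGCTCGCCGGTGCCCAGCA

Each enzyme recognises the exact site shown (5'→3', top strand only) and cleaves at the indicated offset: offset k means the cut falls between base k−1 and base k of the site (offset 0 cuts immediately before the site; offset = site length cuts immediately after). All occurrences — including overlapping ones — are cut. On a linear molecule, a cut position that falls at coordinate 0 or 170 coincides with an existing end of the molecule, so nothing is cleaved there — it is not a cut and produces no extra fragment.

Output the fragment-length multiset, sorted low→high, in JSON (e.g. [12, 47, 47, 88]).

[1,3,4,4,5,5,6,7,7,7,7,7,8,9,10,11,11,12,14,15,17]

Per-enzyme occurrences:
  UxaII (CAGCA, off=2): starts [57, 96, 114, 165] → cuts [59, 98, 116, 167]
  JekX (TCGC, off=1): starts [0, 14, 38, 89, 101, 120, 150, 154] → cuts [1, 15, 39, 90, 102, 121, 151, 155]
  TgoIII (TTTTG, off=0): starts [8, 22, 45, 70, 75, 109, 131, 140] → cuts [8, 22, 45, 70, 75, 109, 131, 140]

All cut coordinates (distinct, sorted): [1, 8, 15, 22, 39, 45, 59, 70, 75, 90, 98, 102, 109, 116, 121, 131, 140, 151, 155, 167]

Fragment lengths:
  [0,1): 1 bp
  [1,8): 7 bp
  [8,15): 7 bp
  [15,22): 7 bp
  [22,39): 17 bp
  [39,45): 6 bp
  [45,59): 14 bp
  [59,70): 11 bp
  [70,75): 5 bp
  [75,90): 15 bp
  [90,98): 8 bp
  [98,102): 4 bp
  [102,109): 7 bp
  [109,116): 7 bp
  [116,121): 5 bp
  [121,131): 10 bp
  [131,140): 9 bp
  [140,151): 11 bp
  [151,155): 4 bp
  [155,167): 12 bp
  [167,170): 3 bp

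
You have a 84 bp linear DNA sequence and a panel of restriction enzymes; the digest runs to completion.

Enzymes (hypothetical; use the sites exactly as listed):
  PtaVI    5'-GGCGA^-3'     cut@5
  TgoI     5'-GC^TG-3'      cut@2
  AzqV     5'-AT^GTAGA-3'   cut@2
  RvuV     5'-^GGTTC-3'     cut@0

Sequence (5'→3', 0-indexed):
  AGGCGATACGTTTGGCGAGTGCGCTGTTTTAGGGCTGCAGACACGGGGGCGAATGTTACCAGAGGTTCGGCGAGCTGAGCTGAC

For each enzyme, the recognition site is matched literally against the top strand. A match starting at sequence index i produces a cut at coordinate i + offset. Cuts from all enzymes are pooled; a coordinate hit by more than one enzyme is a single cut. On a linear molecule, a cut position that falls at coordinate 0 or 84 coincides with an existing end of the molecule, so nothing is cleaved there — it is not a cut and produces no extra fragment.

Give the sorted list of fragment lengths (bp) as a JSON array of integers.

Site scan:
  PtaVI (GGCGA, off=5): starts [1, 13, 47, 68] → cuts [6, 18, 52, 73]
  TgoI (GCTG, off=2): starts [22, 33, 73, 78] → cuts [24, 35, 75, 80]
  AzqV (ATGTAGA, off=2): no sites
  RvuV (GGTTC, off=0): starts [63] → cuts [63]

Pooled cuts: [6, 18, 24, 35, 52, 63, 73, 75, 80]

Fragment lengths:
  [0,6): 6 bp
  [6,18): 12 bp
  [18,24): 6 bp
  [24,35): 11 bp
  [35,52): 17 bp
  [52,63): 11 bp
  [63,73): 10 bp
  [73,75): 2 bp
  [75,80): 5 bp
  [80,84): 4 bp

[2,4,5,6,6,10,11,11,12,17]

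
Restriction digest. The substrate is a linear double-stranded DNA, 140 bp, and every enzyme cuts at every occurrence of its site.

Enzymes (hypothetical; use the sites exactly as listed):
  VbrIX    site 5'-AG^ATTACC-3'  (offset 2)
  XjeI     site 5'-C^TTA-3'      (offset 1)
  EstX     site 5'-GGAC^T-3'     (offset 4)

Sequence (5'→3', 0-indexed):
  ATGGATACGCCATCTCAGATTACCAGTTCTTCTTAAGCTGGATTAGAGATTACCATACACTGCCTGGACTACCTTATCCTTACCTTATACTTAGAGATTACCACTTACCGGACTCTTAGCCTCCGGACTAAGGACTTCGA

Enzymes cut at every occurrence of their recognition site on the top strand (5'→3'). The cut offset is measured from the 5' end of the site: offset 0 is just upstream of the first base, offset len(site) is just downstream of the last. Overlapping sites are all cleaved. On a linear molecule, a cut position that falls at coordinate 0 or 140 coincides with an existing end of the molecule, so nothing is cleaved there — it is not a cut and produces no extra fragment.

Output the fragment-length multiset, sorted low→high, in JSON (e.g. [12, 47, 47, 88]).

Scan for sites:
  VbrIX (AGATTACC, off=2): starts [16, 46, 94] → cuts [18, 48, 96]
  XjeI (CTTA, off=1): starts [31, 72, 78, 83, 89, 103, 114] → cuts [32, 73, 79, 84, 90, 104, 115]
  EstX (GGACT, off=4): starts [65, 109, 124, 131] → cuts [69, 113, 128, 135]

Pooled cuts: [18, 32, 48, 69, 73, 79, 84, 90, 96, 104, 113, 115, 128, 135]

Fragment lengths:
  [0,18): 18 bp
  [18,32): 14 bp
  [32,48): 16 bp
  [48,69): 21 bp
  [69,73): 4 bp
  [73,79): 6 bp
  [79,84): 5 bp
  [84,90): 6 bp
  [90,96): 6 bp
  [96,104): 8 bp
  [104,113): 9 bp
  [113,115): 2 bp
  [115,128): 13 bp
  [128,135): 7 bp
  [135,140): 5 bp

[2,4,5,5,6,6,6,7,8,9,13,14,16,18,21]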